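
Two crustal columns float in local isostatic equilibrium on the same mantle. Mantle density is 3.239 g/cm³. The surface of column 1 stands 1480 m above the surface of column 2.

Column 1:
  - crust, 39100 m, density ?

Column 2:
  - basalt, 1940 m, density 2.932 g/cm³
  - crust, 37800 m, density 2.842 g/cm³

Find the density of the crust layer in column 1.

Take the compensation level at the base of the deeper column (depth z_c below the surface of column 1) and equate Σ ρ_i t_i down to z_c; mantle fills any gap and the z_c terms cancel.
Column 1: 39100×ρ + (z_c − 39100)×3.239
Column 2: 1480×0 + 1940×2.932 + 37800×2.842 + (z_c − 1480 − 39740)×3.239
The z_c×3.239 term appears on both sides and cancels. Collect the known terms of each column as K = Σ(ρt)_known − 3.239 × (depth of known layers): K_1 = 0 − 3.239×39100 = −126644.9; K_2 = 113115.68 − 3.239×(1480 + 39740) = −20395.9.
Balance: K_1 + 39100×ρ = K_2, so ρ = (K_2 − K_1)/39100 = 106249/39100 = 2.72 g/cm³.

2.72 g/cm³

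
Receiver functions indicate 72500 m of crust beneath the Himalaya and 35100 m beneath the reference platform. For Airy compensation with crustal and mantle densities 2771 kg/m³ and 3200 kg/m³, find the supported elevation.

Excess crust Δ = 72500 m − 35100 m = 37400 m, split between elevation h and root r with h + r = Δ.
Airy balance ρ_c h = (ρ_m − ρ_c) r gives r = h ρ_c/(ρ_m − ρ_c), so h (1 + ρ_c/(ρ_m − ρ_c)) = Δ, i.e. h = Δ (ρ_m − ρ_c)/ρ_m.
h = 37400 m × 429/3200 = 5010 m.

5010 m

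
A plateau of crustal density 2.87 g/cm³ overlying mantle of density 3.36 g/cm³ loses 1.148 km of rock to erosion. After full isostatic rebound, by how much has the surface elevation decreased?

Rebound u = e ρ_c/ρ_m = 1.148 km × 2.87/3.36 = 0.9806 km.
Net surface drop = e − u = 1.148 km − 0.9806 km = e (ρ_m − ρ_c)/ρ_m = 0.167 km.

0.167 km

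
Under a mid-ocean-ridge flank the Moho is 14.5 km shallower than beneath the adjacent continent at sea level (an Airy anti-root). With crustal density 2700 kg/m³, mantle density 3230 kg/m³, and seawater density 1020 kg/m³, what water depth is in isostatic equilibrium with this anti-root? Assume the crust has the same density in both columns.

4.57 km

Replacing a thickness d of crust by seawater at the top must be balanced by replacing crust with mantle at the base: d (ρ_c − ρ_w) = a (ρ_m − ρ_c).
d = a (ρ_m − ρ_c)/(ρ_c − ρ_w) = 14.5 km × 530/1680 = 4.57 km.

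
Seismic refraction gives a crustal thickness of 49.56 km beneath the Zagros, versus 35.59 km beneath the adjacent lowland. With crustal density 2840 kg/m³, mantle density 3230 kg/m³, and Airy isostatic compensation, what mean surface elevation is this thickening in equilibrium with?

Excess crust Δ = 49.56 km − 35.59 km = 13.97 km, split between elevation h and root r with h + r = Δ.
Airy balance ρ_c h = (ρ_m − ρ_c) r gives r = h ρ_c/(ρ_m − ρ_c), so h (1 + ρ_c/(ρ_m − ρ_c)) = Δ, i.e. h = Δ (ρ_m − ρ_c)/ρ_m.
h = 13.97 km × 390/3230 = 1.69 km.

1.69 km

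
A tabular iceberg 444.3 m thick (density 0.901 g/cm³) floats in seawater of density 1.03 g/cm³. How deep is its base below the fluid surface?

Draft d = t ρ_obj/ρ_fluid = 444.3 m × 0.901/1.03 = 389 m.

389 m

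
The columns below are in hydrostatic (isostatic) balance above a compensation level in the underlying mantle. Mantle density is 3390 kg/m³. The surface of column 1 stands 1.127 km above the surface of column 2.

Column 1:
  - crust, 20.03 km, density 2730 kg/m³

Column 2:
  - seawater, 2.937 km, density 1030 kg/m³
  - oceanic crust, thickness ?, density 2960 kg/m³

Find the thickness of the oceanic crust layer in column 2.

5.74 km

Take the compensation level at the base of the deeper column (depth z_c below the surface of column 1) and equate Σ ρ_i t_i down to z_c; mantle fills any gap and the z_c terms cancel.
Column 1: 20.03×2730 + (z_c − 20.03)×3390
Column 2: 1.127×0 + 2.937×1030 + x×2960 + (z_c − 1.127 − 2.937 − x)×3390
The z_c×3390 term appears on both sides and cancels. Collect the known terms of each column as K = Σ(ρt)_known − 3390 × (depth of known layers): K_1 = 54681.9 − 3390×20.03 = −13219.8; K_2 = 3025.11 − 3390×(1.127 + 2.937) = −10751.85.
Balance: K_1 = K_2 − x×(3390 − 2960), so x = (K_2 − K_1)/(3390 − 2960) = 2467.95/430 = 5.74 km.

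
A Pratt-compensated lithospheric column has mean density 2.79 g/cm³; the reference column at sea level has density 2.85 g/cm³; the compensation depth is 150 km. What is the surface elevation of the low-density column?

ρ_ref D = ρ (D + h) → h = D (ρ_ref − ρ)/ρ.
h = 150 km × (2.85 − 2.79)/2.79 = 3.23 km.

3.23 km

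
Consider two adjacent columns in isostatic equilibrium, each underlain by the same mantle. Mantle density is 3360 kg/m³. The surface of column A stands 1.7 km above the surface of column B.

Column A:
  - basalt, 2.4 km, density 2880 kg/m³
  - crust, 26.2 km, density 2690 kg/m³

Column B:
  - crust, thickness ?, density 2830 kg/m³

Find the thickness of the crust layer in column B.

Take the compensation level at the base of the deeper column (depth z_c below the surface of column A) and equate Σ ρ_i t_i down to z_c; mantle fills any gap and the z_c terms cancel.
Column A: 2.4×2880 + 26.2×2690 + (z_c − 28.6)×3360
Column B: 1.7×0 + x×2830 + (z_c − 1.7 − 0 − x)×3360
The z_c×3360 term appears on both sides and cancels. Collect the known terms of each column as K = Σ(ρt)_known − 3360 × (depth of known layers): K_A = 77390 − 3360×28.6 = −18706; K_B = 0 − 3360×(1.7 + 0) = −5712.
Balance: K_A = K_B − x×(3360 − 2830), so x = (K_B − K_A)/(3360 − 2830) = 12994/530 = 24.5 km.

24.5 km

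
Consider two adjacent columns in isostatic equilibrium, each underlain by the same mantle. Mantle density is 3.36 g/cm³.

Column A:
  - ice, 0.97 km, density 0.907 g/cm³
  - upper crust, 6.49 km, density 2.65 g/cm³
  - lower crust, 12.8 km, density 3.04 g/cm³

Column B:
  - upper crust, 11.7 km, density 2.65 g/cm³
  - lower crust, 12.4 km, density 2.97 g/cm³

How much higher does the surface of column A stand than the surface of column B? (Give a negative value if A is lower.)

−0.613 km

For any compensation level in the mantle, the mantle terms cancel and isostasy reduces to e = (Σt_A − Σt_B) − (Σ(ρt)_A − Σ(ρt)_B) / ρ_m.
Σt_A = 20.26 km; Σt_B = 24.1 km; Σ(ρt)_A = 56.99029; Σ(ρt)_B = 67.833 (in km·g/cm³).
e = (20.26 − 24.1) − (56.99029 − 67.833) / 3.36 = −0.613 km.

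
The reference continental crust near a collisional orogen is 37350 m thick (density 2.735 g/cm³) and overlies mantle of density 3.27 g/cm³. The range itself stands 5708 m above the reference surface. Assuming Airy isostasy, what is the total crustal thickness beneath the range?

Root depth r = h ρ_c / (ρ_m − ρ_c) = 5708 m × 2.735 / 0.535 = 29180 m.
Total thickness = T + h + r = 37350 m + 5708 m + 29180 m = 72200 m.

72200 m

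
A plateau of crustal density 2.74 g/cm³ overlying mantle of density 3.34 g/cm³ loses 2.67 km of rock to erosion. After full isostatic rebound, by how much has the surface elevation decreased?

Rebound u = e ρ_c/ρ_m = 2.67 km × 2.74/3.34 = 2.19 km.
Net surface drop = e − u = 2.67 km − 2.19 km = e (ρ_m − ρ_c)/ρ_m = 0.48 km.

0.48 km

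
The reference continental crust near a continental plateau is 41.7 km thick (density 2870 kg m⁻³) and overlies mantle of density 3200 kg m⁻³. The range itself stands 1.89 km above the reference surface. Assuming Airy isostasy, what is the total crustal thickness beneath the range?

Root depth r = h ρ_c / (ρ_m − ρ_c) = 1.89 km × 2870 / 330 = 16.44 km.
Total thickness = T + h + r = 41.7 km + 1.89 km + 16.44 km = 60 km.

60 km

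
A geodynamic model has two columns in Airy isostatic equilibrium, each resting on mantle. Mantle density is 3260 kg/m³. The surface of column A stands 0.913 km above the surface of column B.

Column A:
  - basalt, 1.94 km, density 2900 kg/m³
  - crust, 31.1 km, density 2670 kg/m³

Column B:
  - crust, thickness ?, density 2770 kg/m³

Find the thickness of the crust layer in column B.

32.8 km

Take the compensation level at the base of the deeper column (depth z_c below the surface of column A) and equate Σ ρ_i t_i down to z_c; mantle fills any gap and the z_c terms cancel.
Column A: 1.94×2900 + 31.1×2670 + (z_c − 33.04)×3260
Column B: 0.913×0 + x×2770 + (z_c − 0.913 − 0 − x)×3260
The z_c×3260 term appears on both sides and cancels. Collect the known terms of each column as K = Σ(ρt)_known − 3260 × (depth of known layers): K_A = 88663 − 3260×33.04 = −19047.4; K_B = 0 − 3260×(0.913 + 0) = −2976.38.
Balance: K_A = K_B − x×(3260 − 2770), so x = (K_B − K_A)/(3260 − 2770) = 16071/490 = 32.8 km.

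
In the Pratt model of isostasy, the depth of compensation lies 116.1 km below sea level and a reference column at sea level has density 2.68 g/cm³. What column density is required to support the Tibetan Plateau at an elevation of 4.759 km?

Pratt balance: ρ_ref D = ρ (D + h).
ρ = ρ_ref D/(D + h) = 2.68 × 116.1 km/(116.1 km + 4.759 km) = 2.57 g/cm³.

2.57 g/cm³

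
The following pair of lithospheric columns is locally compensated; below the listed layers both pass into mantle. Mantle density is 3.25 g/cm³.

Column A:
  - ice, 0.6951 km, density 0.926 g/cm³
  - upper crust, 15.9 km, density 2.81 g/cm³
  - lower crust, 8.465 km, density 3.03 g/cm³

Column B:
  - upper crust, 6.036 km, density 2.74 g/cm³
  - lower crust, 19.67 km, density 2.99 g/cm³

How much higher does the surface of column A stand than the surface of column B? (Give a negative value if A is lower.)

For any compensation level in the mantle, the mantle terms cancel and isostasy reduces to e = (Σt_A − Σt_B) − (Σ(ρt)_A − Σ(ρt)_B) / ρ_m.
Σt_A = 25.0601 km; Σt_B = 25.706 km; Σ(ρt)_A = 70.9716126; Σ(ρt)_B = 75.35194 (in km·g/cm³).
e = (25.0601 − 25.706) − (70.9716126 − 75.35194) / 3.25 = 0.702 km.

0.702 km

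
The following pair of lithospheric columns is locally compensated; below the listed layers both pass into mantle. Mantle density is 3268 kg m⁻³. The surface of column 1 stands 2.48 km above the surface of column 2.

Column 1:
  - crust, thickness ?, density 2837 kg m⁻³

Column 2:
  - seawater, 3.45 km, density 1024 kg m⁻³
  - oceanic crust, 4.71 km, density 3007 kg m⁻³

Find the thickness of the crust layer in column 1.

Take the compensation level at the base of the deeper column (depth z_c below the surface of column 1) and equate Σ ρ_i t_i down to z_c; mantle fills any gap and the z_c terms cancel.
Column 1: x×2837 + (z_c − 0 − x)×3268
Column 2: 2.48×0 + 3.45×1024 + 4.71×3007 + (z_c − 2.48 − 8.16)×3268
The z_c×3268 term appears on both sides and cancels. Collect the known terms of each column as K = Σ(ρt)_known − 3268 × (depth of known layers): K_1 = 0 − 3268×0 = 0; K_2 = 17695.77 − 3268×(2.48 + 8.16) = −17075.75.
Balance: K_1 − x×(3268 − 2837) = K_2, so x = (K_1 − K_2)/(3268 − 2837) = 17075.8/431 = 39.6 km.

39.6 km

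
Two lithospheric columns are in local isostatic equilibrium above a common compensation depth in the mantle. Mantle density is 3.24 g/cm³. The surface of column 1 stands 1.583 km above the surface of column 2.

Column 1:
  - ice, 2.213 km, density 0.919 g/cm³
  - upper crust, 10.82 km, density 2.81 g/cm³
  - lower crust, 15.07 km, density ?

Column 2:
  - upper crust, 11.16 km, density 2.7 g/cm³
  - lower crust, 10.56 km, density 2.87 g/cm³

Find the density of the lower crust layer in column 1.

Take the compensation level at the base of the deeper column (depth z_c below the surface of column 1) and equate Σ ρ_i t_i down to z_c; mantle fills any gap and the z_c terms cancel.
Column 1: 2.213×0.919 + 10.82×2.81 + 15.07×ρ + (z_c − 28.103)×3.24
Column 2: 1.583×0 + 11.16×2.7 + 10.56×2.87 + (z_c − 1.583 − 21.72)×3.24
The z_c×3.24 term appears on both sides and cancels. Collect the known terms of each column as K = Σ(ρt)_known − 3.24 × (depth of known layers): K_1 = 32.437947 − 3.24×28.103 = −58.615773; K_2 = 60.4392 − 3.24×(1.583 + 21.72) = −15.06252.
Balance: K_1 + 15.07×ρ = K_2, so ρ = (K_2 − K_1)/15.07 = 43.5533/15.07 = 2.89 g/cm³.

2.89 g/cm³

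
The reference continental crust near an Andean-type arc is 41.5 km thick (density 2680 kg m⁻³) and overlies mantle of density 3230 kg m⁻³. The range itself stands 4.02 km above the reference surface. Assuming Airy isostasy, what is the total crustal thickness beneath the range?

65.1 km

Root depth r = h ρ_c / (ρ_m − ρ_c) = 4.02 km × 2680 / 550 = 19.59 km.
Total thickness = T + h + r = 41.5 km + 4.02 km + 19.59 km = 65.1 km.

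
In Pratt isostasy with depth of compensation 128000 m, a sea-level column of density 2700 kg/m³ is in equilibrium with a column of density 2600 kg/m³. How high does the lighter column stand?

ρ_ref D = ρ (D + h) → h = D (ρ_ref − ρ)/ρ.
h = 128000 m × (2700 − 2600)/2600 = 4920 m.

4920 m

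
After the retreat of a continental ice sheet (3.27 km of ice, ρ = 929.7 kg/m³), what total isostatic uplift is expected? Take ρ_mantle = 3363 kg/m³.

0.904 km

Removing the load lets mantle flow back in; uplift u satisfies ρ_ice t = ρ_m u.
u = t ρ_ice/ρ_m = 3.27 km × 929.7/3363 = 0.904 km.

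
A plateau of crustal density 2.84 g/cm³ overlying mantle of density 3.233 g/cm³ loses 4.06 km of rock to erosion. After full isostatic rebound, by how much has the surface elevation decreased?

Rebound u = e ρ_c/ρ_m = 4.06 km × 2.84/3.233 = 3.566 km.
Net surface drop = e − u = 4.06 km − 3.566 km = e (ρ_m − ρ_c)/ρ_m = 0.494 km.

0.494 km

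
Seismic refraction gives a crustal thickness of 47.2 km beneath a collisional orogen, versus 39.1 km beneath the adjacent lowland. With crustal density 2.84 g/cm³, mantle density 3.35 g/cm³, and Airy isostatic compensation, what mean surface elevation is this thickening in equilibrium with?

Excess crust Δ = 47.2 km − 39.1 km = 8.1 km, split between elevation h and root r with h + r = Δ.
Airy balance ρ_c h = (ρ_m − ρ_c) r gives r = h ρ_c/(ρ_m − ρ_c), so h (1 + ρ_c/(ρ_m − ρ_c)) = Δ, i.e. h = Δ (ρ_m − ρ_c)/ρ_m.
h = 8.1 km × 0.51/3.35 = 1.23 km.

1.23 km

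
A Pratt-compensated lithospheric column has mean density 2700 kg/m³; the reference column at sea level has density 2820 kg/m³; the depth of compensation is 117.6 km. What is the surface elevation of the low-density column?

5.23 km

ρ_ref D = ρ (D + h) → h = D (ρ_ref − ρ)/ρ.
h = 117.6 km × (2820 − 2700)/2700 = 5.23 km.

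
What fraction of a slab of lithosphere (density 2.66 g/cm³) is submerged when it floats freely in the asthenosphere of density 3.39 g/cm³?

Submerged fraction = ρ_obj/ρ_fluid = 2.66/3.39 = 78.5%.

78.5%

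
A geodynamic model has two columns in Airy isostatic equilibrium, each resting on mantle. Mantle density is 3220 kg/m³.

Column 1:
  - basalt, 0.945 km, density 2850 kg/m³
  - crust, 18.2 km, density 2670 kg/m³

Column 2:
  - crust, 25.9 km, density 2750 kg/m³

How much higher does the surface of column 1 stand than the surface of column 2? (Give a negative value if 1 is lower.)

−0.563 km

For any compensation level in the mantle, the mantle terms cancel and isostasy reduces to e = (Σt_1 − Σt_2) − (Σ(ρt)_1 − Σ(ρt)_2) / ρ_m.
Σt_1 = 19.145 km; Σt_2 = 25.9 km; Σ(ρt)_1 = 51287.25; Σ(ρt)_2 = 71225 (in km·kg/m³).
e = (19.145 − 25.9) − (51287.25 − 71225) / 3220 = −0.563 km.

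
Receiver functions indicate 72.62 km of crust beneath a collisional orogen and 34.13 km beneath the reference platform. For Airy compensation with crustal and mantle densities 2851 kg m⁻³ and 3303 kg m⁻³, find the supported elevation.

Excess crust Δ = 72.62 km − 34.13 km = 38.49 km, split between elevation h and root r with h + r = Δ.
Airy balance ρ_c h = (ρ_m − ρ_c) r gives r = h ρ_c/(ρ_m − ρ_c), so h (1 + ρ_c/(ρ_m − ρ_c)) = Δ, i.e. h = Δ (ρ_m − ρ_c)/ρ_m.
h = 38.49 km × 452/3303 = 5.27 km.

5.27 km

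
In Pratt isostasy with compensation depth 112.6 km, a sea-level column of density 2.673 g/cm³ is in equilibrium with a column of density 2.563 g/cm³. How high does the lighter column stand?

4.83 km

ρ_ref D = ρ (D + h) → h = D (ρ_ref − ρ)/ρ.
h = 112.6 km × (2.673 − 2.563)/2.563 = 4.83 km.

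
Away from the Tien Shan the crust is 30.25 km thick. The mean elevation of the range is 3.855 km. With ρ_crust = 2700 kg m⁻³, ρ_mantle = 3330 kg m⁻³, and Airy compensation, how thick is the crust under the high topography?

Root depth r = h ρ_c / (ρ_m − ρ_c) = 3.855 km × 2700 / 630 = 16.52 km.
Total thickness = T + h + r = 30.25 km + 3.855 km + 16.52 km = 50.6 km.

50.6 km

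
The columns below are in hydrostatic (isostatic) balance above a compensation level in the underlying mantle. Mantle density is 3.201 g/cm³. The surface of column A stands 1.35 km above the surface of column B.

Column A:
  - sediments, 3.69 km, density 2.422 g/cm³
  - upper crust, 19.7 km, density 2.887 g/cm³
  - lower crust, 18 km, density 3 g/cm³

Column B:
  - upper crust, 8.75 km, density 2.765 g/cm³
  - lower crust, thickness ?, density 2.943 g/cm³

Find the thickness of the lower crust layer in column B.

17.6 km

Take the compensation level at the base of the deeper column (depth z_c below the surface of column A) and equate Σ ρ_i t_i down to z_c; mantle fills any gap and the z_c terms cancel.
Column A: 3.69×2.422 + 19.7×2.887 + 18×3 + (z_c − 41.39)×3.201
Column B: 1.35×0 + 8.75×2.765 + x×2.943 + (z_c − 1.35 − 8.75 − x)×3.201
The z_c×3.201 term appears on both sides and cancels. Collect the known terms of each column as K = Σ(ρt)_known − 3.201 × (depth of known layers): K_A = 119.81108 − 3.201×41.39 = −12.67831; K_B = 24.19375 − 3.201×(1.35 + 8.75) = −8.13635.
Balance: K_A = K_B − x×(3.201 − 2.943), so x = (K_B − K_A)/(3.201 − 2.943) = 4.54196/0.258 = 17.6 km.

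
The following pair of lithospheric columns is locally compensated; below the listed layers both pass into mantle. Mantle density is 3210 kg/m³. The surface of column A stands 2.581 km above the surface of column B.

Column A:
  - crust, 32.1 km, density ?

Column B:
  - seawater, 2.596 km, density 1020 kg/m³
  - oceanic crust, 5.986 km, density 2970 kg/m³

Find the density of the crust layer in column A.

2730 kg/m³

Take the compensation level at the base of the deeper column (depth z_c below the surface of column A) and equate Σ ρ_i t_i down to z_c; mantle fills any gap and the z_c terms cancel.
Column A: 32.1×ρ + (z_c − 32.1)×3210
Column B: 2.581×0 + 2.596×1020 + 5.986×2970 + (z_c − 2.581 − 8.582)×3210
The z_c×3210 term appears on both sides and cancels. Collect the known terms of each column as K = Σ(ρt)_known − 3210 × (depth of known layers): K_A = 0 − 3210×32.1 = −103041; K_B = 20426.34 − 3210×(2.581 + 8.582) = −15406.89.
Balance: K_A + 32.1×ρ = K_B, so ρ = (K_B − K_A)/32.1 = 87634.1/32.1 = 2730 kg/m³.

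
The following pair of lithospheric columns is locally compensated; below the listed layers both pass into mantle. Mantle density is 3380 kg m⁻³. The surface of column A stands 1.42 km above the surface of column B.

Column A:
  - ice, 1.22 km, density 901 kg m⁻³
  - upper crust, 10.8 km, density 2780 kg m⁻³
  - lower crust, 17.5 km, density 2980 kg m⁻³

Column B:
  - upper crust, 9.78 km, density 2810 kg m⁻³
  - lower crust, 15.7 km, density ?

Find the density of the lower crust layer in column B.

2990 kg m⁻³

Take the compensation level at the base of the deeper column (depth z_c below the surface of column A) and equate Σ ρ_i t_i down to z_c; mantle fills any gap and the z_c terms cancel.
Column A: 1.22×901 + 10.8×2780 + 17.5×2980 + (z_c − 29.52)×3380
Column B: 1.42×0 + 9.78×2810 + 15.7×ρ + (z_c − 1.42 − 25.48)×3380
The z_c×3380 term appears on both sides and cancels. Collect the known terms of each column as K = Σ(ρt)_known − 3380 × (depth of known layers): K_A = 83273.22 − 3380×29.52 = −16504.38; K_B = 27481.8 − 3380×(1.42 + 25.48) = −63440.2.
Balance: K_A = K_B + 15.7×ρ, so ρ = (K_A − K_B)/15.7 = 46935.8/15.7 = 2990 kg m⁻³.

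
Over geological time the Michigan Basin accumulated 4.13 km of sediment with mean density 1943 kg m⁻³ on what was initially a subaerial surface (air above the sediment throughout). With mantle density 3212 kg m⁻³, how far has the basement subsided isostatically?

Subaerial load: s = t ρ_sed / ρ_m = 4.13 km × 1943/3212 = 2.5 km.

2.5 km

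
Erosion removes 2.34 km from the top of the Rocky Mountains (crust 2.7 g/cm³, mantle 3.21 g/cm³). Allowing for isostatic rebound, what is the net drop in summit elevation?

0.372 km

Rebound u = e ρ_c/ρ_m = 2.34 km × 2.7/3.21 = 1.968 km.
Net surface drop = e − u = 2.34 km − 1.968 km = e (ρ_m − ρ_c)/ρ_m = 0.372 km.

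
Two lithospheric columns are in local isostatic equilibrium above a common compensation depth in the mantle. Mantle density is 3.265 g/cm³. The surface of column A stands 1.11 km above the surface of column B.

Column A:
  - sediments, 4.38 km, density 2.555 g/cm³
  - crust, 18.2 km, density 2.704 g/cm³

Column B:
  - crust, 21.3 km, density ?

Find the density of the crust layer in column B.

2.81 g/cm³

Take the compensation level at the base of the deeper column (depth z_c below the surface of column A) and equate Σ ρ_i t_i down to z_c; mantle fills any gap and the z_c terms cancel.
Column A: 4.38×2.555 + 18.2×2.704 + (z_c − 22.58)×3.265
Column B: 1.11×0 + 21.3×ρ + (z_c − 1.11 − 21.3)×3.265
The z_c×3.265 term appears on both sides and cancels. Collect the known terms of each column as K = Σ(ρt)_known − 3.265 × (depth of known layers): K_A = 60.4037 − 3.265×22.58 = −13.32; K_B = 0 − 3.265×(1.11 + 21.3) = −73.16865.
Balance: K_A = K_B + 21.3×ρ, so ρ = (K_A − K_B)/21.3 = 59.8486/21.3 = 2.81 g/cm³.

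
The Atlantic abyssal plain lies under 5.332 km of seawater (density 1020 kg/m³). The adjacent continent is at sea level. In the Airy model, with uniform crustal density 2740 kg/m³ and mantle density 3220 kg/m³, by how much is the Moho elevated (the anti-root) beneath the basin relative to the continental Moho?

19.1 km

By Archimedes' principle applied to the lithosphere: replacing crust with seawater at the top is compensated by replacing crust with mantle at the base: d (ρ_c − ρ_w) = a (ρ_m − ρ_c).
a = d (ρ_c − ρ_w)/(ρ_m − ρ_c) = 5.332 km × 1720/480 = 19.1 km.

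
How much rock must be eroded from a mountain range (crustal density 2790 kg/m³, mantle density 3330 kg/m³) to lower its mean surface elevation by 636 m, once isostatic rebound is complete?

3920 m

Net drop Δ = e − u = e − e ρ_c/ρ_m = e (ρ_m − ρ_c)/ρ_m.
e = Δ ρ_m/(ρ_m − ρ_c) = 636 m × 3330/540 = 3920 m.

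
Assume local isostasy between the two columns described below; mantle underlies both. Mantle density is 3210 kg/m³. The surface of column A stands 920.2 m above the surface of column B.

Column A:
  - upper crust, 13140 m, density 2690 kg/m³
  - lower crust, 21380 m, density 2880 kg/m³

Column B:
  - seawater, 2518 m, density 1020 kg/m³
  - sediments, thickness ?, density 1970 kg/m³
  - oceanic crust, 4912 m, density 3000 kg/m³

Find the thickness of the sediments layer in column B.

Take the compensation level at the base of the deeper column (depth z_c below the surface of column A) and equate Σ ρ_i t_i down to z_c; mantle fills any gap and the z_c terms cancel.
Column A: 13140×2690 + 21380×2880 + (z_c − 34520)×3210
Column B: 920.2×0 + 2518×1020 + x×1970 + 4912×3000 + (z_c − 920.2 − 7430 − x)×3210
The z_c×3210 term appears on both sides and cancels. Collect the known terms of each column as K = Σ(ρt)_known − 3210 × (depth of known layers): K_A = 96921000 − 3210×34520 = −13888200; K_B = 17304360 − 3210×(920.2 + 7430) = −9499782.
Balance: K_A = K_B − x×(3210 − 1970), so x = (K_B − K_A)/(3210 − 1970) = 4388420/1240 = 3540 m.

3540 m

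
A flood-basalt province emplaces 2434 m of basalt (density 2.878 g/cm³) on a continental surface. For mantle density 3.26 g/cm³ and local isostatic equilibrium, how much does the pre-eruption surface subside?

Subaerial loading: s = t ρ_load / ρ_m.
s = 2434 m × 2.878/3.26 = 2150 m.

2150 m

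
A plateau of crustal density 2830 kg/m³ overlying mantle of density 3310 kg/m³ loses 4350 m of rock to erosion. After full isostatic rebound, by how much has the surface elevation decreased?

631 m

Rebound u = e ρ_c/ρ_m = 4350 m × 2830/3310 = 3719 m.
Net surface drop = e − u = 4350 m − 3719 m = e (ρ_m − ρ_c)/ρ_m = 631 m.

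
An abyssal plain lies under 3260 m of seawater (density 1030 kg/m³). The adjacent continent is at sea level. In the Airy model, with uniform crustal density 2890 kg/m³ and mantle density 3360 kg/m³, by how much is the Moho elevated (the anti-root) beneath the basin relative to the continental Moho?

Equating mass per unit area of the two columns: replacing crust with seawater at the top is compensated by replacing crust with mantle at the base: d (ρ_c − ρ_w) = a (ρ_m − ρ_c).
a = d (ρ_c − ρ_w)/(ρ_m − ρ_c) = 3260 m × 1860/470 = 12900 m.

12900 m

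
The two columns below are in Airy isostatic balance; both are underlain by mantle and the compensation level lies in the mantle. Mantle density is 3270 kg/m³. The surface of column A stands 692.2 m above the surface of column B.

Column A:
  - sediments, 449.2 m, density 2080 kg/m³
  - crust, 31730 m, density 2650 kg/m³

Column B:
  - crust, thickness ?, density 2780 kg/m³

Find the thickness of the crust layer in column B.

Take the compensation level at the base of the deeper column (depth z_c below the surface of column A) and equate Σ ρ_i t_i down to z_c; mantle fills any gap and the z_c terms cancel.
Column A: 449.2×2080 + 31730×2650 + (z_c − 32179.2)×3270
Column B: 692.2×0 + x×2780 + (z_c − 692.2 − 0 − x)×3270
The z_c×3270 term appears on both sides and cancels. Collect the known terms of each column as K = Σ(ρt)_known − 3270 × (depth of known layers): K_A = 85018836 − 3270×32179.2 = −20207148; K_B = 0 − 3270×(692.2 + 0) = −2263494.
Balance: K_A = K_B − x×(3270 − 2780), so x = (K_B − K_A)/(3270 − 2780) = 17943700/490 = 36600 m.

36600 m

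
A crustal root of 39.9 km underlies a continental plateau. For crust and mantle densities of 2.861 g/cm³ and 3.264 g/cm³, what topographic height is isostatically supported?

By Archimedes' principle applied to the lithosphere: ρ_c h = (ρ_m − ρ_c) r.
h = r (ρ_m − ρ_c) / ρ_c = 39.9 km × (3.264 − 2.861) / 2.861 = 5.62 km.

5.62 km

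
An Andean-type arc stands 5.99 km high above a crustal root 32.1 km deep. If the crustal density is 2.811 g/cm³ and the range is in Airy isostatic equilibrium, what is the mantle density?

Airy balance: ρ_c h = (ρ_m − ρ_c) r → ρ_m = ρ_c (1 + h/r).
ρ_m = 2.811 × (1 + 5.99 km/32.1 km) = 3.34 g/cm³.

3.34 g/cm³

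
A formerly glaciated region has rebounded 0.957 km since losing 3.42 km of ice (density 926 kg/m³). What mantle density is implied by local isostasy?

3310 kg/m³

ρ_m = ρ_ice t / u = 926 × 3.42 km/0.957 km = 3310 kg/m³.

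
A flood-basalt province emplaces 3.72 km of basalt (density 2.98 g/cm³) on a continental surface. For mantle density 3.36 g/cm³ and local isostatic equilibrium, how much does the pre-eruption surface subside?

3.3 km

Subaerial loading: s = t ρ_load / ρ_m.
s = 3.72 km × 2.98/3.36 = 3.3 km.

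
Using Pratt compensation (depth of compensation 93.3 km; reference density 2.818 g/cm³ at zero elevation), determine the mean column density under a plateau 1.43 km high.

Pratt balance: ρ_ref D = ρ (D + h).
ρ = ρ_ref D/(D + h) = 2.818 × 93.3 km/(93.3 km + 1.43 km) = 2.78 g/cm³.

2.78 g/cm³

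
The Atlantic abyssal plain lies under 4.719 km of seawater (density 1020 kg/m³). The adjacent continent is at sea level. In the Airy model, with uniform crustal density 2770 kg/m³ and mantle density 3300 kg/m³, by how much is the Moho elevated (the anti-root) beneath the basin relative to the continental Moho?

Equating mass per unit area of the two columns: replacing crust with seawater at the top is compensated by replacing crust with mantle at the base: d (ρ_c − ρ_w) = a (ρ_m − ρ_c).
a = d (ρ_c − ρ_w)/(ρ_m − ρ_c) = 4.719 km × 1750/530 = 15.6 km.

15.6 km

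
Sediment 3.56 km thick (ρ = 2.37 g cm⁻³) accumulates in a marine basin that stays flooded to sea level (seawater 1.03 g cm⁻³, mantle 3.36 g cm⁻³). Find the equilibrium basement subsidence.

2.05 km

Submarine loading: the sediment displaces seawater, and the subsidence is in turn flooded, so s (ρ_m − ρ_w) = t (ρ_sed − ρ_w).
s = 3.56 km × (2.37 − 1.03) / (3.36 − 1.03) = 2.05 km.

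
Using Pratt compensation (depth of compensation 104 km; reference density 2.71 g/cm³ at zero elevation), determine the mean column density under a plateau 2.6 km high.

2.64 g/cm³

Pratt balance: ρ_ref D = ρ (D + h).
ρ = ρ_ref D/(D + h) = 2.71 × 104 km/(104 km + 2.6 km) = 2.64 g/cm³.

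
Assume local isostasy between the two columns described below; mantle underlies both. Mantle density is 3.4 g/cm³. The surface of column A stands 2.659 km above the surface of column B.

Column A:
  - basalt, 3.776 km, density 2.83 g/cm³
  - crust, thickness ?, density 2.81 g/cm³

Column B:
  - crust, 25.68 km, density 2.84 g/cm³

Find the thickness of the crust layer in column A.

36 km

Take the compensation level at the base of the deeper column (depth z_c below the surface of column A) and equate Σ ρ_i t_i down to z_c; mantle fills any gap and the z_c terms cancel.
Column A: 3.776×2.83 + x×2.81 + (z_c − 3.776 − x)×3.4
Column B: 2.659×0 + 25.68×2.84 + (z_c − 2.659 − 25.68)×3.4
The z_c×3.4 term appears on both sides and cancels. Collect the known terms of each column as K = Σ(ρt)_known − 3.4 × (depth of known layers): K_A = 10.68608 − 3.4×3.776 = −2.15232; K_B = 72.9312 − 3.4×(2.659 + 25.68) = −23.4214.
Balance: K_A − x×(3.4 − 2.81) = K_B, so x = (K_A − K_B)/(3.4 − 2.81) = 21.2691/0.59 = 36 km.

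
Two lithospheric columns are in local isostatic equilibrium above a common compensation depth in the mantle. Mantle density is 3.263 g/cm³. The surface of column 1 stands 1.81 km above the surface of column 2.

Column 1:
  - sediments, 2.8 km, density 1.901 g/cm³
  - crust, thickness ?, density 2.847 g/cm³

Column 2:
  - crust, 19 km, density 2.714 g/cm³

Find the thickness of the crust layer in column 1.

30.1 km

Take the compensation level at the base of the deeper column (depth z_c below the surface of column 1) and equate Σ ρ_i t_i down to z_c; mantle fills any gap and the z_c terms cancel.
Column 1: 2.8×1.901 + x×2.847 + (z_c − 2.8 − x)×3.263
Column 2: 1.81×0 + 19×2.714 + (z_c − 1.81 − 19)×3.263
The z_c×3.263 term appears on both sides and cancels. Collect the known terms of each column as K = Σ(ρt)_known − 3.263 × (depth of known layers): K_1 = 5.3228 − 3.263×2.8 = −3.8136; K_2 = 51.566 − 3.263×(1.81 + 19) = −16.33703.
Balance: K_1 − x×(3.263 − 2.847) = K_2, so x = (K_1 − K_2)/(3.263 − 2.847) = 12.5234/0.416 = 30.1 km.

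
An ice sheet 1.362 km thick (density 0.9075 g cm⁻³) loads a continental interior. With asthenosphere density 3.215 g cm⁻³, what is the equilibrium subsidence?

0.384 km

Equating mass per unit area of the two columns: the ice load ρ_ice t is balanced by mantle displaced below, ρ_m s.
s = t ρ_ice / ρ_m = 1.362 km × 0.9075/3.215 = 0.384 km.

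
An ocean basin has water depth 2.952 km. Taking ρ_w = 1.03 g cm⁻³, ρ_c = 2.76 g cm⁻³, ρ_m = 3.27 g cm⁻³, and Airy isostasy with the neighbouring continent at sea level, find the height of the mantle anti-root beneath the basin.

By Archimedes' principle applied to the lithosphere: replacing crust with seawater at the top is compensated by replacing crust with mantle at the base: d (ρ_c − ρ_w) = a (ρ_m − ρ_c).
a = d (ρ_c − ρ_w)/(ρ_m − ρ_c) = 2.952 km × 1.73/0.51 = 10 km.

10 km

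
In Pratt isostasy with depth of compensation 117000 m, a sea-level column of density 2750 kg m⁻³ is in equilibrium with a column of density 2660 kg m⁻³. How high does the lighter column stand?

ρ_ref D = ρ (D + h) → h = D (ρ_ref − ρ)/ρ.
h = 117000 m × (2750 − 2660)/2660 = 3960 m.

3960 m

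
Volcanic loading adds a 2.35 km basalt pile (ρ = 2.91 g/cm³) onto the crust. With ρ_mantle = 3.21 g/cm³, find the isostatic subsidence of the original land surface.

Subaerial loading: s = t ρ_load / ρ_m.
s = 2.35 km × 2.91/3.21 = 2.13 km.

2.13 km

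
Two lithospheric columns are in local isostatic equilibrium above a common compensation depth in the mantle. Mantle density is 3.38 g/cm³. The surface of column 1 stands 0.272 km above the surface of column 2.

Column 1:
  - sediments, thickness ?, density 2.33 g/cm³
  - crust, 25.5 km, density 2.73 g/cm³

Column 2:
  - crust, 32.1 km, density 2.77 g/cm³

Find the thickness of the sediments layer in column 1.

Take the compensation level at the base of the deeper column (depth z_c below the surface of column 1) and equate Σ ρ_i t_i down to z_c; mantle fills any gap and the z_c terms cancel.
Column 1: x×2.33 + 25.5×2.73 + (z_c − 25.5 − x)×3.38
Column 2: 0.272×0 + 32.1×2.77 + (z_c − 0.272 − 32.1)×3.38
The z_c×3.38 term appears on both sides and cancels. Collect the known terms of each column as K = Σ(ρt)_known − 3.38 × (depth of known layers): K_1 = 69.615 − 3.38×25.5 = −16.575; K_2 = 88.917 − 3.38×(0.272 + 32.1) = −20.50036.
Balance: K_1 − x×(3.38 − 2.33) = K_2, so x = (K_1 − K_2)/(3.38 − 2.33) = 3.92536/1.05 = 3.74 km.

3.74 km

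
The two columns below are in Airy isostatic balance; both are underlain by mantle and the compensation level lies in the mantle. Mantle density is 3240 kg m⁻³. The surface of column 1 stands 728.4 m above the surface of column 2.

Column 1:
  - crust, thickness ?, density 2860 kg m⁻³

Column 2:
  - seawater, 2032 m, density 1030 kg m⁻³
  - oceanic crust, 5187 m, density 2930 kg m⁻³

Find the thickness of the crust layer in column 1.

Take the compensation level at the base of the deeper column (depth z_c below the surface of column 1) and equate Σ ρ_i t_i down to z_c; mantle fills any gap and the z_c terms cancel.
Column 1: x×2860 + (z_c − 0 − x)×3240
Column 2: 728.4×0 + 2032×1030 + 5187×2930 + (z_c − 728.4 − 7219)×3240
The z_c×3240 term appears on both sides and cancels. Collect the known terms of each column as K = Σ(ρt)_known − 3240 × (depth of known layers): K_1 = 0 − 3240×0 = 0; K_2 = 17290870 − 3240×(728.4 + 7219) = −8458706.
Balance: K_1 − x×(3240 − 2860) = K_2, so x = (K_1 − K_2)/(3240 − 2860) = 8458710/380 = 22300 m.

22300 m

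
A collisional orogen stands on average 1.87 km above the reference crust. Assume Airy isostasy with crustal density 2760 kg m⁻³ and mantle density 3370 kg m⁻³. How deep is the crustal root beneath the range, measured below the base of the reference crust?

Balancing pressure at the compensation depth: the weight of the topography is balanced by the buoyancy of the root, ρ_c h = (ρ_m − ρ_c) r.
r = h · ρ_c / (ρ_m − ρ_c) = 1.87 km × 2760 / (3370 − 2760) = 8.46 km.

8.46 km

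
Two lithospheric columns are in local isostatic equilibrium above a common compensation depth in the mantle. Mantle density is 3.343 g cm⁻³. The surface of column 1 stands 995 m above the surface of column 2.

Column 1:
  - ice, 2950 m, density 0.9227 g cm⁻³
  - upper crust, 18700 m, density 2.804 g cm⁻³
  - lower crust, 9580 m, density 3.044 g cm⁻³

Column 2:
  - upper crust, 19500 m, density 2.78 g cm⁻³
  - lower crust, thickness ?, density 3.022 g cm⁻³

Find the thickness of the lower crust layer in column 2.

18000 m

Take the compensation level at the base of the deeper column (depth z_c below the surface of column 1) and equate Σ ρ_i t_i down to z_c; mantle fills any gap and the z_c terms cancel.
Column 1: 2950×0.9227 + 18700×2.804 + 9580×3.044 + (z_c − 31230)×3.343
Column 2: 995×0 + 19500×2.78 + x×3.022 + (z_c − 995 − 19500 − x)×3.343
The z_c×3.343 term appears on both sides and cancels. Collect the known terms of each column as K = Σ(ρt)_known − 3.343 × (depth of known layers): K_1 = 84318.285 − 3.343×31230 = −20083.605; K_2 = 54210 − 3.343×(995 + 19500) = −14304.785.
Balance: K_1 = K_2 − x×(3.343 − 3.022), so x = (K_2 − K_1)/(3.343 − 3.022) = 5778.82/0.321 = 18000 m.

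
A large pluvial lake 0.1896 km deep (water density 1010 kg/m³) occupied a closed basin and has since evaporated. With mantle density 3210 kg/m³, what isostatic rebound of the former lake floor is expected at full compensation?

0.0597 km

u = d ρ_w/ρ_m = 0.1896 km × 1010/3210 = 0.0597 km.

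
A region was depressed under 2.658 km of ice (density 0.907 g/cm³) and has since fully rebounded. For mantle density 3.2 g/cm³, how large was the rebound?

Removing the load lets mantle flow back in; uplift u satisfies ρ_ice t = ρ_m u.
u = t ρ_ice/ρ_m = 2.658 km × 0.907/3.2 = 0.753 km.

0.753 km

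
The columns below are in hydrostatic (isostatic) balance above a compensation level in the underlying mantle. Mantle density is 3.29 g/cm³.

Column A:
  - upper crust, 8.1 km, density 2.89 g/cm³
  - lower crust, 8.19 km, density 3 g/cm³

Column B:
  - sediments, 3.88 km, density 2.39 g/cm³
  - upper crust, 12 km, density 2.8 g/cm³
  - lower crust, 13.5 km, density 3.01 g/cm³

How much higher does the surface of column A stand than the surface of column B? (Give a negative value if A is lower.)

For any compensation level in the mantle, the mantle terms cancel and isostasy reduces to e = (Σt_A − Σt_B) − (Σ(ρt)_A − Σ(ρt)_B) / ρ_m.
Σt_A = 16.29 km; Σt_B = 29.38 km; Σ(ρt)_A = 47.979; Σ(ρt)_B = 83.5082 (in km·g/cm³).
e = (16.29 − 29.38) − (47.979 − 83.5082) / 3.29 = −2.29 km.

−2.29 km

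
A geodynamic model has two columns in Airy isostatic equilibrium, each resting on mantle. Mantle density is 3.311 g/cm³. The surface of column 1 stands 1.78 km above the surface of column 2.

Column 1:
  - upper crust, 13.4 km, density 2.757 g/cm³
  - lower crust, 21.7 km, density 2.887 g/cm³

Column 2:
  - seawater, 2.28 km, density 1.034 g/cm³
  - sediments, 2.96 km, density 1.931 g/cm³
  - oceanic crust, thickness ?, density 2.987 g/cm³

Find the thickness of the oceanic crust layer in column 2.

4.49 km

Take the compensation level at the base of the deeper column (depth z_c below the surface of column 1) and equate Σ ρ_i t_i down to z_c; mantle fills any gap and the z_c terms cancel.
Column 1: 13.4×2.757 + 21.7×2.887 + (z_c − 35.1)×3.311
Column 2: 1.78×0 + 2.28×1.034 + 2.96×1.931 + x×2.987 + (z_c − 1.78 − 5.24 − x)×3.311
The z_c×3.311 term appears on both sides and cancels. Collect the known terms of each column as K = Σ(ρt)_known − 3.311 × (depth of known layers): K_1 = 99.5917 − 3.311×35.1 = −16.6244; K_2 = 8.07328 − 3.311×(1.78 + 5.24) = −15.16994.
Balance: K_1 = K_2 − x×(3.311 − 2.987), so x = (K_2 − K_1)/(3.311 − 2.987) = 1.45446/0.324 = 4.49 km.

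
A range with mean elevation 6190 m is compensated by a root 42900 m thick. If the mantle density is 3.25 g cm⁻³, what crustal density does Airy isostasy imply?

ρ_c h = (ρ_m − ρ_c) r → ρ_c (h + r) = ρ_m r → ρ_c = ρ_m r / (h + r).
ρ_c = 3.25 × 42900 m / (6190 m + 42900 m) = 2.84 g cm⁻³.

2.84 g cm⁻³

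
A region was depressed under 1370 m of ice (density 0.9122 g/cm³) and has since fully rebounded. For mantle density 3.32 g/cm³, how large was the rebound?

Removing the load lets mantle flow back in; uplift u satisfies ρ_ice t = ρ_m u.
u = t ρ_ice/ρ_m = 1370 m × 0.9122/3.32 = 376 m.

376 m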